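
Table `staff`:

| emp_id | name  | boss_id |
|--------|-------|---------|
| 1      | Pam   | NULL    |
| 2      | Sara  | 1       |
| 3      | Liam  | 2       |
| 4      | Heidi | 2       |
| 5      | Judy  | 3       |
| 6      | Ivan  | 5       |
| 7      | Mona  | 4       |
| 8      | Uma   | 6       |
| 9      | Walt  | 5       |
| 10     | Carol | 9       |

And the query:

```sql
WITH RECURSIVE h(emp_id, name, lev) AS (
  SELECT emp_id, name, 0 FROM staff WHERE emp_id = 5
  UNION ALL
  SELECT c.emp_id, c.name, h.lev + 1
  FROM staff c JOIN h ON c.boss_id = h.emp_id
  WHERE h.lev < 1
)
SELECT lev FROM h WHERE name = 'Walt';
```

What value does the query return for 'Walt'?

1

Base: emp_id=5 (Judy) at lev 0.
Iteration 1: rows with boss_id in {5} -> Ivan (id 6, lev 1), Walt (id 9, lev 1).
Iteration 2: lev < 1 fails for all current rows; recursion stops.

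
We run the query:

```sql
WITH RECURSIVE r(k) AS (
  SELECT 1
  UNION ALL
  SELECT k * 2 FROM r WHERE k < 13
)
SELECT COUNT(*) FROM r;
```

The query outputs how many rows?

Base: k=1.
Iteration 1: 1 < 13 holds -> k = 1 * 2 = 2.
Iteration 2: 2 < 13 holds -> k = 2 * 2 = 4.
Iteration 3: 4 < 13 holds -> k = 4 * 2 = 8.
Iteration 4: 8 < 13 holds -> k = 8 * 2 = 16.
Iteration 5: 16 < 13 fails; recursion stops.
Total rows emitted: 5.

5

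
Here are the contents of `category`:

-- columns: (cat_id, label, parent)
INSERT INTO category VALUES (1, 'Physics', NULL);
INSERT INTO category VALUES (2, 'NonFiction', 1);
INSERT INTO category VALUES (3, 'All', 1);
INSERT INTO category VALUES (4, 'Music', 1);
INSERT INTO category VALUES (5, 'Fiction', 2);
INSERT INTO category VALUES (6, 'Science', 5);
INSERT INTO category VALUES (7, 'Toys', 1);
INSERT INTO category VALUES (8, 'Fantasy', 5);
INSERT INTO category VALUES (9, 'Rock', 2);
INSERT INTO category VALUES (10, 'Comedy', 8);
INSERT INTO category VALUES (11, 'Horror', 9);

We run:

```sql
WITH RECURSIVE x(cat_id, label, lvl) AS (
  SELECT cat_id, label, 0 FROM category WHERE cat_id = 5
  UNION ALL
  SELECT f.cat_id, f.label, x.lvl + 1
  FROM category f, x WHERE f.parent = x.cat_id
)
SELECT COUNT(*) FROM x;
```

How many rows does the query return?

Base: cat_id=5 (Fiction) at lvl 0.
Iteration 1: rows with parent in {5} -> Science (id 6, lvl 1), Fantasy (id 8, lvl 1).
Iteration 2: rows with parent in {6,8} -> Comedy (id 10, lvl 2).
Iteration 3: no rows with parent in {10}; recursion stops.
Total rows emitted: 4.

4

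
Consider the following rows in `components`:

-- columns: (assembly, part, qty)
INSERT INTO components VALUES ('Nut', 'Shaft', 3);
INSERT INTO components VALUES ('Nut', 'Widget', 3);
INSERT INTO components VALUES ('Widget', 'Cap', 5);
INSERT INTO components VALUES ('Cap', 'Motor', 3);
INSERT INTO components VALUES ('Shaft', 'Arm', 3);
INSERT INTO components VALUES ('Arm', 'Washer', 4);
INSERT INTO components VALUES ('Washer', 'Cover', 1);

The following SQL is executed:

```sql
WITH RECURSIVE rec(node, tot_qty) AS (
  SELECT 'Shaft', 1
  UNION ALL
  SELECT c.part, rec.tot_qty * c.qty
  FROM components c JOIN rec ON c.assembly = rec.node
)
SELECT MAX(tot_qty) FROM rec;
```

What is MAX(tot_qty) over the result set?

Base: (Shaft, tot_qty=1).
Iteration 1: components of {Shaft} -> Arm = 1*3 = 3.
Iteration 2: components of {Arm} -> Washer = 3*4 = 12.
Iteration 3: components of {Washer} -> Cover = 12*1 = 12.
Iteration 4: no further components; recursion stops.
tot_qty values: 1, 3, 12, 12; the maximum is 12.

12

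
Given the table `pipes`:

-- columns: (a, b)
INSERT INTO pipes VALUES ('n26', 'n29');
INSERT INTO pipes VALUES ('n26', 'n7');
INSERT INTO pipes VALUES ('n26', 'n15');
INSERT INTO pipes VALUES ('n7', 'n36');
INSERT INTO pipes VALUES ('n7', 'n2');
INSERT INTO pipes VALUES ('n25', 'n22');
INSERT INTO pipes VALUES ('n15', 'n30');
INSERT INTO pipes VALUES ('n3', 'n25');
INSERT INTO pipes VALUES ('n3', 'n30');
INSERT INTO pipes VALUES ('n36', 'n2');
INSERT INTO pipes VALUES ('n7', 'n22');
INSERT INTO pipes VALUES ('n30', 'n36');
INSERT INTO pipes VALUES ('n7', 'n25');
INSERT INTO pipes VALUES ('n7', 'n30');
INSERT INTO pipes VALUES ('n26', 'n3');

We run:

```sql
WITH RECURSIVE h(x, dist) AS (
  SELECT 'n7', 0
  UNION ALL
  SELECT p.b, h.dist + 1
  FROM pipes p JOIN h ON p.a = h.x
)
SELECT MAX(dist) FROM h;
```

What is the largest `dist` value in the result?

Base: (n7, dist=0).
Iteration 1: edges from {n7} -> (n2, dist=1), (n22, dist=1), (n25, dist=1), (n30, dist=1), (n36, dist=1).
Iteration 2: edges from {n2,n22,n25,n30,n36} -> (n2, dist=2), (n22, dist=2), (n36, dist=2).
Iteration 3: edges from {n2,n22,n36} -> (n2, dist=3).
Iteration 4: no outgoing edges from {n2}; recursion stops.
dist values: 0, 1, 1, 1, 1, 1, 2, 2, 2, 3; the maximum is 3.

3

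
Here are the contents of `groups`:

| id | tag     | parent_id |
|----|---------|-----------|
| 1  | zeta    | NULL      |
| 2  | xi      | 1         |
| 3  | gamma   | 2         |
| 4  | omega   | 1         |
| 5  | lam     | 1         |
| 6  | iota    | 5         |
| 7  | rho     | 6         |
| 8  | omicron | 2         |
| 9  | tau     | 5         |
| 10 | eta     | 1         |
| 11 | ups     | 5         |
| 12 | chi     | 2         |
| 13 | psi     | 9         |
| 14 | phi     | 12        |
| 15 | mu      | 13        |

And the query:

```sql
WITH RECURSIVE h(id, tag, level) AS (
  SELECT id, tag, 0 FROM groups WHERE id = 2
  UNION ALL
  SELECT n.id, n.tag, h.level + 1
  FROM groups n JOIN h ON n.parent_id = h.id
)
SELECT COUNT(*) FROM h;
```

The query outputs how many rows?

Base: id=2 (xi) at level 0.
Iteration 1: rows with parent_id in {2} -> gamma (id 3, level 1), omicron (id 8, level 1), chi (id 12, level 1).
Iteration 2: rows with parent_id in {3,8,12} -> phi (id 14, level 2).
Iteration 3: no rows with parent_id in {14}; recursion stops.
Total rows emitted: 5.

5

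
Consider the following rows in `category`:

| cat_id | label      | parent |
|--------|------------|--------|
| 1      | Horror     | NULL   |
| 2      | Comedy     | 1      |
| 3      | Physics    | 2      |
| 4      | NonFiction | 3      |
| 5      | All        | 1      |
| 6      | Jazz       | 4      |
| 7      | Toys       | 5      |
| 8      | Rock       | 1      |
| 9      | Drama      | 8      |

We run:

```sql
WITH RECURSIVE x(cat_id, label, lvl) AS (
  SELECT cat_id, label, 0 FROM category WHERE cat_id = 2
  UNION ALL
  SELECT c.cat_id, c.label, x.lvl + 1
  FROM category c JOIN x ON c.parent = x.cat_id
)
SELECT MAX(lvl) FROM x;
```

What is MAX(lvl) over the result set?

Base: cat_id=2 (Comedy) at lvl 0.
Iteration 1: rows with parent in {2} -> Physics (id 3, lvl 1).
Iteration 2: rows with parent in {3} -> NonFiction (id 4, lvl 2).
Iteration 3: rows with parent in {4} -> Jazz (id 6, lvl 3).
Iteration 4: no rows with parent in {6}; recursion stops.
lvl values: 0, 1, 2, 3; the maximum is 3.

3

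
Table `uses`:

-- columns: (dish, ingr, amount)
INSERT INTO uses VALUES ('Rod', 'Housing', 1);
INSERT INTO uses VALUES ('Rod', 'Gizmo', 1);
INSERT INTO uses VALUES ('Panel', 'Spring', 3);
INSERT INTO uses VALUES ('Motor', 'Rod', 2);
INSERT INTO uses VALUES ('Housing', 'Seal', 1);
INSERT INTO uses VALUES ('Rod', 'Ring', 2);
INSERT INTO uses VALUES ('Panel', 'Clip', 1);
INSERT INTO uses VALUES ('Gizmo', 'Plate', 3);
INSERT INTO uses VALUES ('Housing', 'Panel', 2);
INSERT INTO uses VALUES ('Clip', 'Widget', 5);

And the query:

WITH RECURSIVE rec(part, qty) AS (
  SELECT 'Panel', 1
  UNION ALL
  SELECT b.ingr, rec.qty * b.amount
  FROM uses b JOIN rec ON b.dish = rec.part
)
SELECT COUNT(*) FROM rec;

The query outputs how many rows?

Base: (Panel, qty=1).
Iteration 1: components of {Panel} -> Clip = 1*1 = 1, Spring = 1*3 = 3.
Iteration 2: components of {Clip,Spring} -> Widget = 1*5 = 5.
Iteration 3: no further components; recursion stops.
Total rows emitted: 4.

4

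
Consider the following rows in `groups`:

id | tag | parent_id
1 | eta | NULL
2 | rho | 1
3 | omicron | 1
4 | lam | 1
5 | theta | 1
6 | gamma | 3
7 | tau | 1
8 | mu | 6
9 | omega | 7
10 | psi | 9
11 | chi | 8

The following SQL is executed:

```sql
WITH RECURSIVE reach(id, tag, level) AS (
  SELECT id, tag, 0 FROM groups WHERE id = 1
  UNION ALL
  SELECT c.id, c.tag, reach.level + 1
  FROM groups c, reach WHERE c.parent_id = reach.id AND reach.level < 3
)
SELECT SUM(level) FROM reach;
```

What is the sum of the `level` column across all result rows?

15

Base: id=1 (eta) at level 0.
Iteration 1: rows with parent_id in {1} -> rho (id 2, level 1), omicron (id 3, level 1), lam (id 4, level 1), theta (id 5, level 1), tau (id 7, level 1).
Iteration 2: rows with parent_id in {2,3,4,5,7} -> gamma (id 6, level 2), omega (id 9, level 2).
Iteration 3: rows with parent_id in {6,9} -> mu (id 8, level 3), psi (id 10, level 3).
Iteration 4: level < 3 fails for all current rows; recursion stops.
SUM(level) = 0 + 1 + 1 + 1 + 1 + 1 + 2 + 2 + 3 + 3 = 15.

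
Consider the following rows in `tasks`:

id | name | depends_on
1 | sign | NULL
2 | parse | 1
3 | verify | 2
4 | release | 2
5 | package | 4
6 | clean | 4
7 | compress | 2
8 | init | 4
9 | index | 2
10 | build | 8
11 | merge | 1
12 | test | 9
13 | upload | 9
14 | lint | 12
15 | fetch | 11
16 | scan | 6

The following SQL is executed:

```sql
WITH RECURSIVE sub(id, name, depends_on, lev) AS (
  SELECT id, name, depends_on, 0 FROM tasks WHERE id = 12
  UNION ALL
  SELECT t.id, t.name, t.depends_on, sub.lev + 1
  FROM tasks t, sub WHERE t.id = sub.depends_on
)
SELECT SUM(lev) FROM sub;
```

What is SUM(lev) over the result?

Base: id=12 (test), depends_on=9, lev 0.
Iteration 1: join on id=9 -> index (id 9, depends_on=2, lev 1).
Iteration 2: join on id=2 -> parse (id 2, depends_on=1, lev 2).
Iteration 3: join on id=1 -> sign (id 1, depends_on=NULL, lev 3).
Iteration 4: depends_on is NULL; no match; recursion stops.
SUM(lev) = 0 + 1 + 2 + 3 = 6.

6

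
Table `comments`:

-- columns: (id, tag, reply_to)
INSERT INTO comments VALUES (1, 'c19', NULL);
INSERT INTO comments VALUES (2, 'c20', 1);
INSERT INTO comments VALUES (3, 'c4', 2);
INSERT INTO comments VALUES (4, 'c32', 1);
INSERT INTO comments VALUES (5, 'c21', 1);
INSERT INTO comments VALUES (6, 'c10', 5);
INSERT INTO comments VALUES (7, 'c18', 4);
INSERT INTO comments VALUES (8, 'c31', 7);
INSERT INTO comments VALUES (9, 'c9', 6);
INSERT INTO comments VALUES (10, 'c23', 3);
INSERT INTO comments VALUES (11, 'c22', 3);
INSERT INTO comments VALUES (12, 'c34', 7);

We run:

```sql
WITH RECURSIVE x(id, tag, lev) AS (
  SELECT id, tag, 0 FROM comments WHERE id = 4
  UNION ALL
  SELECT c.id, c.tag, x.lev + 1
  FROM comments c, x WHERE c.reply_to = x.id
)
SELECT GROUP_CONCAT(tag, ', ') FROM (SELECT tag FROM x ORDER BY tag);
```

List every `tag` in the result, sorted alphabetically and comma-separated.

Base: id=4 (c32) at lev 0.
Iteration 1: rows with reply_to in {4} -> c18 (id 7, lev 1).
Iteration 2: rows with reply_to in {7} -> c31 (id 8, lev 2), c34 (id 12, lev 2).
Iteration 3: no rows with reply_to in {8,12}; recursion stops.

c18, c31, c32, c34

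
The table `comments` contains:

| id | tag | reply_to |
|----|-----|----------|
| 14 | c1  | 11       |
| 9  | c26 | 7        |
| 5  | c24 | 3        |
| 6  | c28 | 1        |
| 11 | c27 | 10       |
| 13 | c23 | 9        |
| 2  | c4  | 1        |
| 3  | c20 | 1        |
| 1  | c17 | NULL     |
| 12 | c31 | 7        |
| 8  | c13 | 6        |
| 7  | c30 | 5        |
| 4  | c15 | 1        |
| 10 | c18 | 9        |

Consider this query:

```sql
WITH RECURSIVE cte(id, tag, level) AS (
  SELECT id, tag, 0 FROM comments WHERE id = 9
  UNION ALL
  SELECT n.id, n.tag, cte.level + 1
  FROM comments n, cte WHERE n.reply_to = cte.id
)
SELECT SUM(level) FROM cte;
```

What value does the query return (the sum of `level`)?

Base: id=9 (c26) at level 0.
Iteration 1: rows with reply_to in {9} -> c18 (id 10, level 1), c23 (id 13, level 1).
Iteration 2: rows with reply_to in {10,13} -> c27 (id 11, level 2).
Iteration 3: rows with reply_to in {11} -> c1 (id 14, level 3).
Iteration 4: no rows with reply_to in {14}; recursion stops.
SUM(level) = 0 + 1 + 1 + 2 + 3 = 7.

7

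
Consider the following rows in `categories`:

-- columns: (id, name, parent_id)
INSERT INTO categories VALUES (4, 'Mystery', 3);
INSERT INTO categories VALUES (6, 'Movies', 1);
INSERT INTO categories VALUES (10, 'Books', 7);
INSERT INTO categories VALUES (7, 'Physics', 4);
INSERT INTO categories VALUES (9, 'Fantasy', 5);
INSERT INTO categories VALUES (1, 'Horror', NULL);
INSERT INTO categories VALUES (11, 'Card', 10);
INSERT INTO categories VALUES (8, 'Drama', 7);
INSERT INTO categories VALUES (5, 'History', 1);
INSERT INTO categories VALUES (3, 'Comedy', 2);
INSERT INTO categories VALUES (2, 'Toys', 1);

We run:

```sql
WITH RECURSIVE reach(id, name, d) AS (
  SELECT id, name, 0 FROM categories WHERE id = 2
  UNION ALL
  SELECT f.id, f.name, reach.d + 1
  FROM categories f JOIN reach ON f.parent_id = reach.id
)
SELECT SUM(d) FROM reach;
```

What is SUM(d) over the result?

Base: id=2 (Toys) at d 0.
Iteration 1: rows with parent_id in {2} -> Comedy (id 3, d 1).
Iteration 2: rows with parent_id in {3} -> Mystery (id 4, d 2).
Iteration 3: rows with parent_id in {4} -> Physics (id 7, d 3).
Iteration 4: rows with parent_id in {7} -> Drama (id 8, d 4), Books (id 10, d 4).
Iteration 5: rows with parent_id in {8,10} -> Card (id 11, d 5).
Iteration 6: no rows with parent_id in {11}; recursion stops.
SUM(d) = 0 + 1 + 2 + 3 + 4 + 4 + 5 = 19.

19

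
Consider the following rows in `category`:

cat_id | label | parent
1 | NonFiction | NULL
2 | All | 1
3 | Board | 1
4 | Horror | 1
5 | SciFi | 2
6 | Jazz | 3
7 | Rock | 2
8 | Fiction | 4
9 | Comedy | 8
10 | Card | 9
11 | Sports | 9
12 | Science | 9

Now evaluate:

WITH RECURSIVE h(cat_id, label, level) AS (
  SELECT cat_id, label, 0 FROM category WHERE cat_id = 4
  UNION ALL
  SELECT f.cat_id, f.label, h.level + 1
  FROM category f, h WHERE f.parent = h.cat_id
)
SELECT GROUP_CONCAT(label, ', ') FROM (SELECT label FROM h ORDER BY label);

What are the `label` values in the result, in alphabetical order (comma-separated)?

Base: cat_id=4 (Horror) at level 0.
Iteration 1: rows with parent in {4} -> Fiction (id 8, level 1).
Iteration 2: rows with parent in {8} -> Comedy (id 9, level 2).
Iteration 3: rows with parent in {9} -> Card (id 10, level 3), Sports (id 11, level 3), Science (id 12, level 3).
Iteration 4: no rows with parent in {10,11,12}; recursion stops.

Card, Comedy, Fiction, Horror, Science, Sports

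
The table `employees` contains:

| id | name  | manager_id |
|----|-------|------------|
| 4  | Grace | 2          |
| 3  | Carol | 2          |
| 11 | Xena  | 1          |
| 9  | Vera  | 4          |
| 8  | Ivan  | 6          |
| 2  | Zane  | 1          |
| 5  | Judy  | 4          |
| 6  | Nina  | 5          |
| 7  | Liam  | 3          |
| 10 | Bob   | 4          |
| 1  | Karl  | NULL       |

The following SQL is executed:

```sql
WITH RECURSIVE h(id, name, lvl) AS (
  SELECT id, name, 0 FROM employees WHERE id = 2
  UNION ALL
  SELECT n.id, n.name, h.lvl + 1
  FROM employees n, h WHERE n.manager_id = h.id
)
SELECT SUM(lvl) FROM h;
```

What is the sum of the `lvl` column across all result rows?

17

Base: id=2 (Zane) at lvl 0.
Iteration 1: rows with manager_id in {2} -> Carol (id 3, lvl 1), Grace (id 4, lvl 1).
Iteration 2: rows with manager_id in {3,4} -> Judy (id 5, lvl 2), Liam (id 7, lvl 2), Vera (id 9, lvl 2), Bob (id 10, lvl 2).
Iteration 3: rows with manager_id in {5,7,9,10} -> Nina (id 6, lvl 3).
Iteration 4: rows with manager_id in {6} -> Ivan (id 8, lvl 4).
Iteration 5: no rows with manager_id in {8}; recursion stops.
SUM(lvl) = 0 + 1 + 1 + 2 + 2 + 2 + 2 + 3 + 4 = 17.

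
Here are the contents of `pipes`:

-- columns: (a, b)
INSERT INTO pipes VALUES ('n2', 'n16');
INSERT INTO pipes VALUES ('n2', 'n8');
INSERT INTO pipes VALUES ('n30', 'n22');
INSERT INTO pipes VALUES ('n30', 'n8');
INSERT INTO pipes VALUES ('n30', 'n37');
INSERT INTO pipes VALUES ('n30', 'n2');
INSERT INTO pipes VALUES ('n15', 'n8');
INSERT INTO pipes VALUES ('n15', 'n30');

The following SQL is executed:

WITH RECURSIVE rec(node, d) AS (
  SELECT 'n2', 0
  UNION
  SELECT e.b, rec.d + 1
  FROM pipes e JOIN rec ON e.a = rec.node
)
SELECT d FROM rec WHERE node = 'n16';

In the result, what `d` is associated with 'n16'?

Base: (n2, d=0).
Iteration 1: edges from {n2} -> (n16, d=1), (n8, d=1).
Iteration 2: no outgoing edges from {n16,n8}; recursion stops.

1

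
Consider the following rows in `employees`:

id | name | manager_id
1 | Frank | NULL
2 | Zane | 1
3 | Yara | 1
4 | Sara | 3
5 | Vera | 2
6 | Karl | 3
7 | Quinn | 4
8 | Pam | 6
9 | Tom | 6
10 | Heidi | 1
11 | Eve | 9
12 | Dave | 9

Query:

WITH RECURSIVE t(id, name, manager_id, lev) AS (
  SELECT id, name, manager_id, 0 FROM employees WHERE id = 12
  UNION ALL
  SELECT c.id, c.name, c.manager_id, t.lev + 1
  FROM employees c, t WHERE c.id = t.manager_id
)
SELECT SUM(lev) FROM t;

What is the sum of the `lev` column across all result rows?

10

Base: id=12 (Dave), manager_id=9, lev 0.
Iteration 1: join on id=9 -> Tom (id 9, manager_id=6, lev 1).
Iteration 2: join on id=6 -> Karl (id 6, manager_id=3, lev 2).
Iteration 3: join on id=3 -> Yara (id 3, manager_id=1, lev 3).
Iteration 4: join on id=1 -> Frank (id 1, manager_id=NULL, lev 4).
Iteration 5: manager_id is NULL; no match; recursion stops.
SUM(lev) = 0 + 1 + 2 + 3 + 4 = 10.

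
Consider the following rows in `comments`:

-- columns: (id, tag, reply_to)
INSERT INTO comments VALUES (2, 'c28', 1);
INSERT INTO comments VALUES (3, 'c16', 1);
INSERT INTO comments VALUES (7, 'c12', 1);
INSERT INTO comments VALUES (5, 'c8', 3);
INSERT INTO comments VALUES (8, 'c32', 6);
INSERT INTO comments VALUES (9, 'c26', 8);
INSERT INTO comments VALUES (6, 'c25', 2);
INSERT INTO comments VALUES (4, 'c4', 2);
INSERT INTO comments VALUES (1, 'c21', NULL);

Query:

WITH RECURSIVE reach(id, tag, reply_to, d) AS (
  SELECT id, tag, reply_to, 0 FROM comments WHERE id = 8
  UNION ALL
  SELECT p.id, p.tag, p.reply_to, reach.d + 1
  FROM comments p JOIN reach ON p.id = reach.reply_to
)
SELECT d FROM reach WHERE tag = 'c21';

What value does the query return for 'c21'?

3

Base: id=8 (c32), reply_to=6, d 0.
Iteration 1: join on id=6 -> c25 (id 6, reply_to=2, d 1).
Iteration 2: join on id=2 -> c28 (id 2, reply_to=1, d 2).
Iteration 3: join on id=1 -> c21 (id 1, reply_to=NULL, d 3).
Iteration 4: reply_to is NULL; no match; recursion stops.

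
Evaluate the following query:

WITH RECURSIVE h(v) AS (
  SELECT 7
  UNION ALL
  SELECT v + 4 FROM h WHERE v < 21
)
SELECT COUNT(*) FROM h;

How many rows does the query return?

Base: v=7.
Iteration 1: 7 < 21 holds -> v = 7 + 4 = 11.
Iteration 2: 11 < 21 holds -> v = 11 + 4 = 15.
Iteration 3: 15 < 21 holds -> v = 15 + 4 = 19.
Iteration 4: 19 < 21 holds -> v = 19 + 4 = 23.
Iteration 5: 23 < 21 fails; recursion stops.
Total rows emitted: 5.

5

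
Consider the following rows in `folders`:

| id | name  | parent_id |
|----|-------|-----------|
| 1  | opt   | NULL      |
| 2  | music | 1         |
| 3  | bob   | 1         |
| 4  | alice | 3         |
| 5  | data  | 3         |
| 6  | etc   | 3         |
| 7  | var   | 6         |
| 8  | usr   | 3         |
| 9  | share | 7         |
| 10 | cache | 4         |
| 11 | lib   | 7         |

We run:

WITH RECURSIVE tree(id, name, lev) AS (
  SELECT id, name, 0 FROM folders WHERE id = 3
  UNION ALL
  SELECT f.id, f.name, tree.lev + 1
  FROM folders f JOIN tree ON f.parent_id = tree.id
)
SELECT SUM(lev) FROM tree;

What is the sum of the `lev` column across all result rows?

14

Base: id=3 (bob) at lev 0.
Iteration 1: rows with parent_id in {3} -> alice (id 4, lev 1), data (id 5, lev 1), etc (id 6, lev 1), usr (id 8, lev 1).
Iteration 2: rows with parent_id in {4,5,6,8} -> var (id 7, lev 2), cache (id 10, lev 2).
Iteration 3: rows with parent_id in {7,10} -> share (id 9, lev 3), lib (id 11, lev 3).
Iteration 4: no rows with parent_id in {9,11}; recursion stops.
SUM(lev) = 0 + 1 + 1 + 1 + 1 + 2 + 2 + 3 + 3 = 14.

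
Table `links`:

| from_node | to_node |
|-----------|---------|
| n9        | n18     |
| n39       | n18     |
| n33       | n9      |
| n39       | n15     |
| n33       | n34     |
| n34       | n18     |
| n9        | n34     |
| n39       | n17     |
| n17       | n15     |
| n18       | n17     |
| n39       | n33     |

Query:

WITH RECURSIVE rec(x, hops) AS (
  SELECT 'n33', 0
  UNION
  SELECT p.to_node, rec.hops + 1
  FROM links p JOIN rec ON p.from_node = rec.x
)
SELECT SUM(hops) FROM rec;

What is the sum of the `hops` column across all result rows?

25

Base: (n33, hops=0).
Iteration 1: edges from {n33} -> (n34, hops=1), (n9, hops=1).
Iteration 2: edges from {n34,n9} -> (n18, hops=2), (n34, hops=2). [UNION drops 1 duplicate row(s)]
Iteration 3: edges from {n18,n34} -> (n17, hops=3), (n18, hops=3).
Iteration 4: edges from {n17,n18} -> (n15, hops=4), (n17, hops=4).
Iteration 5: edges from {n15,n17} -> (n15, hops=5).
Iteration 6: no outgoing edges from {n15}; recursion stops.
SUM(hops) = 0 + 1 + 1 + 2 + 2 + 3 + 3 + 4 + 4 + 5 = 25.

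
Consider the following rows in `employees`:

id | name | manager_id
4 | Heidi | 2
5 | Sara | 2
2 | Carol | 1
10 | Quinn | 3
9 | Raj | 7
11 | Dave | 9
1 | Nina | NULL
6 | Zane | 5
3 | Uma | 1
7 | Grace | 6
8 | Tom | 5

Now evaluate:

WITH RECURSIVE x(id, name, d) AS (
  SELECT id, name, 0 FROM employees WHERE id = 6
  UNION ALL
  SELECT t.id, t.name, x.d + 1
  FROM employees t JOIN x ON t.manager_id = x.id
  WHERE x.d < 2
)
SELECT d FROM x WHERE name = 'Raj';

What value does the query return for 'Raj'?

2

Base: id=6 (Zane) at d 0.
Iteration 1: rows with manager_id in {6} -> Grace (id 7, d 1).
Iteration 2: rows with manager_id in {7} -> Raj (id 9, d 2).
Iteration 3: d < 2 fails for all current rows; recursion stops.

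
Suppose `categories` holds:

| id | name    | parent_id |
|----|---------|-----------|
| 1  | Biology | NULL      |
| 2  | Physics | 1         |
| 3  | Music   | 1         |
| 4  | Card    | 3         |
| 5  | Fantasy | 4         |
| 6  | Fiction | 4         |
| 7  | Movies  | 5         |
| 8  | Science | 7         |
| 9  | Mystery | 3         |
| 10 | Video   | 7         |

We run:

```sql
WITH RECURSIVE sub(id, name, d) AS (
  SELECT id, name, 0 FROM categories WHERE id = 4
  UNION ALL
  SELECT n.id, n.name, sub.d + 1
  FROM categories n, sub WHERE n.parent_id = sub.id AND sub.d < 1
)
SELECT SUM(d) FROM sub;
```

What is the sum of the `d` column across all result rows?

Base: id=4 (Card) at d 0.
Iteration 1: rows with parent_id in {4} -> Fantasy (id 5, d 1), Fiction (id 6, d 1).
Iteration 2: d < 1 fails for all current rows; recursion stops.
SUM(d) = 0 + 1 + 1 = 2.

2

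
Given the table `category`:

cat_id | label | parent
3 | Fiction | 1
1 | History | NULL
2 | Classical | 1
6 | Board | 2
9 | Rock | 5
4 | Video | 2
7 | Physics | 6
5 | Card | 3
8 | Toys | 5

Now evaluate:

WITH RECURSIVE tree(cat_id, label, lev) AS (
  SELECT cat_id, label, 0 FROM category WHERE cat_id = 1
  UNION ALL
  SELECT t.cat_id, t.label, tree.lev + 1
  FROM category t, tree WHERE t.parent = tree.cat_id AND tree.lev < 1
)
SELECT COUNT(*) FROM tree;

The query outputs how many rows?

Base: cat_id=1 (History) at lev 0.
Iteration 1: rows with parent in {1} -> Classical (id 2, lev 1), Fiction (id 3, lev 1).
Iteration 2: lev < 1 fails for all current rows; recursion stops.
Total rows emitted: 3.

3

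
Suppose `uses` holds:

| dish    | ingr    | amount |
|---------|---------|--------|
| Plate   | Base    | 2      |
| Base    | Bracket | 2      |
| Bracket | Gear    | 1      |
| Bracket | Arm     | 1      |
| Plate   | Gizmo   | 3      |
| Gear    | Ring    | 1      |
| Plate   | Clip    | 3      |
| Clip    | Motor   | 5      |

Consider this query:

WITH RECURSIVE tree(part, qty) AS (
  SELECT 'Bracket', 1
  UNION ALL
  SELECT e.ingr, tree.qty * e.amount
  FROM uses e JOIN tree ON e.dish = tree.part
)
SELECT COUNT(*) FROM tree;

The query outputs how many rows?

Base: (Bracket, qty=1).
Iteration 1: components of {Bracket} -> Arm = 1*1 = 1, Gear = 1*1 = 1.
Iteration 2: components of {Arm,Gear} -> Ring = 1*1 = 1.
Iteration 3: no further components; recursion stops.
Total rows emitted: 4.

4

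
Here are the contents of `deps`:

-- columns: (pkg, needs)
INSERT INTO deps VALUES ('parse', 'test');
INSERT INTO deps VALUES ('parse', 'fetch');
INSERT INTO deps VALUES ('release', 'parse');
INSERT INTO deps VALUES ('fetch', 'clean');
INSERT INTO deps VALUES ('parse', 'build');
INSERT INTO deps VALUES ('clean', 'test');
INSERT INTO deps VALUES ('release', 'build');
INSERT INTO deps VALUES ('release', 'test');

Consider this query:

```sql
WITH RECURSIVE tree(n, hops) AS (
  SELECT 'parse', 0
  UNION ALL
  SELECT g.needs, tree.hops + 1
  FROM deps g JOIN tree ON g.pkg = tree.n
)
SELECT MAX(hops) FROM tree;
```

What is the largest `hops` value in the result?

3

Base: (parse, hops=0).
Iteration 1: edges from {parse} -> (build, hops=1), (fetch, hops=1), (test, hops=1).
Iteration 2: edges from {build,fetch,test} -> (clean, hops=2).
Iteration 3: edges from {clean} -> (test, hops=3).
Iteration 4: no outgoing edges from {test}; recursion stops.
hops values: 0, 1, 1, 1, 2, 3; the maximum is 3.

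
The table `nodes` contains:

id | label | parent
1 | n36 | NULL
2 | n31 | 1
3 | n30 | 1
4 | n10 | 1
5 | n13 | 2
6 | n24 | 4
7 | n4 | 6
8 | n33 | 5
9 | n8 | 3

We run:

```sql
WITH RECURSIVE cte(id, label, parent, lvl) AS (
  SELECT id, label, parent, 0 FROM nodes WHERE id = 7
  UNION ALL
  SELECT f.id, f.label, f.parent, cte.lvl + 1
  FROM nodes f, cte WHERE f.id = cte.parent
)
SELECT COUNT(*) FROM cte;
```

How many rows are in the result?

4

Base: id=7 (n4), parent=6, lvl 0.
Iteration 1: join on id=6 -> n24 (id 6, parent=4, lvl 1).
Iteration 2: join on id=4 -> n10 (id 4, parent=1, lvl 2).
Iteration 3: join on id=1 -> n36 (id 1, parent=NULL, lvl 3).
Iteration 4: parent is NULL; no match; recursion stops.
Total rows emitted: 4.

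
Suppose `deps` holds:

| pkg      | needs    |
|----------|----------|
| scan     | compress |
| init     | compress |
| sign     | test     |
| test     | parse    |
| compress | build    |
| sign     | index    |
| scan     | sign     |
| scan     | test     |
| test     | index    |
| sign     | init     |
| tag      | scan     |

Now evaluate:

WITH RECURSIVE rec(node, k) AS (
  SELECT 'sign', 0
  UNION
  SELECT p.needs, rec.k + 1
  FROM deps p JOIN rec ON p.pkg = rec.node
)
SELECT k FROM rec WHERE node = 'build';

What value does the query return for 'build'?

3

Base: (sign, k=0).
Iteration 1: edges from {sign} -> (index, k=1), (init, k=1), (test, k=1).
Iteration 2: edges from {index,init,test} -> (compress, k=2), (index, k=2), (parse, k=2).
Iteration 3: edges from {compress,index,parse} -> (build, k=3).
Iteration 4: no outgoing edges from {build}; recursion stops.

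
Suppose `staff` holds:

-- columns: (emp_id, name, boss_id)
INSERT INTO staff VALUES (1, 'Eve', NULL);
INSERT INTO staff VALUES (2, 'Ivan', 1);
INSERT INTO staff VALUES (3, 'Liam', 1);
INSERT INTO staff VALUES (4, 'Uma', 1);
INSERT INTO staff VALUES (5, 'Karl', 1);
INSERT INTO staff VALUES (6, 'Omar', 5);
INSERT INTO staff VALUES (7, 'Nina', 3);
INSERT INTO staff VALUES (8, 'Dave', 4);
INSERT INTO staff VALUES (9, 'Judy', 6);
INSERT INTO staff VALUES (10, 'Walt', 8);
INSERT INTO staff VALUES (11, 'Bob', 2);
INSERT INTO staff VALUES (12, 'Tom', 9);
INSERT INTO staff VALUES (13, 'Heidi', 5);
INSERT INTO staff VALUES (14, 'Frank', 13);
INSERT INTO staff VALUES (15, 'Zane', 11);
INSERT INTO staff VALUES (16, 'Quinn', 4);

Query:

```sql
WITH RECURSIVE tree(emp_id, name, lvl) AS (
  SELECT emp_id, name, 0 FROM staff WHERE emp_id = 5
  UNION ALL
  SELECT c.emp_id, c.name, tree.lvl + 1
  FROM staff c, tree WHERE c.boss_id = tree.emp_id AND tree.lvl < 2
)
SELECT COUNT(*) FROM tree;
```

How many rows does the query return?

5

Base: emp_id=5 (Karl) at lvl 0.
Iteration 1: rows with boss_id in {5} -> Omar (id 6, lvl 1), Heidi (id 13, lvl 1).
Iteration 2: rows with boss_id in {6,13} -> Judy (id 9, lvl 2), Frank (id 14, lvl 2).
Iteration 3: lvl < 2 fails for all current rows; recursion stops.
Total rows emitted: 5.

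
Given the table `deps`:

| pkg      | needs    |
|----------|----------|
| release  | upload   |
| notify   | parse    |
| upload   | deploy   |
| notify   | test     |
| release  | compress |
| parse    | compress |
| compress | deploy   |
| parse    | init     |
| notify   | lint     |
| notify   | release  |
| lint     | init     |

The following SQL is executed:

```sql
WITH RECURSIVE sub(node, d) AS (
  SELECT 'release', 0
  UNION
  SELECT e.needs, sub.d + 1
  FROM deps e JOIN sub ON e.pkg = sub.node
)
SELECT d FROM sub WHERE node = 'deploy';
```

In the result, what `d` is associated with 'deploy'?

2

Base: (release, d=0).
Iteration 1: edges from {release} -> (compress, d=1), (upload, d=1).
Iteration 2: edges from {compress,upload} -> (deploy, d=2). [UNION drops 1 duplicate row(s)]
Iteration 3: no outgoing edges from {deploy}; recursion stops.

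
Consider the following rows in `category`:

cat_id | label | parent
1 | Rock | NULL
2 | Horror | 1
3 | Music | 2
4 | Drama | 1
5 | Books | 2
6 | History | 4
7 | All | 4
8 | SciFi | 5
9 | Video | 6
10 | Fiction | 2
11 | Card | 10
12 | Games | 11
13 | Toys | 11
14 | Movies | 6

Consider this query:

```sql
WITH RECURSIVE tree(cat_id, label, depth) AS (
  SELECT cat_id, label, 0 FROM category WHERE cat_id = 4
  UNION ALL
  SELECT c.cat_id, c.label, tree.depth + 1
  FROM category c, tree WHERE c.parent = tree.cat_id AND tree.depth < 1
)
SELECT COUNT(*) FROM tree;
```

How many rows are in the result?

Base: cat_id=4 (Drama) at depth 0.
Iteration 1: rows with parent in {4} -> History (id 6, depth 1), All (id 7, depth 1).
Iteration 2: depth < 1 fails for all current rows; recursion stops.
Total rows emitted: 3.

3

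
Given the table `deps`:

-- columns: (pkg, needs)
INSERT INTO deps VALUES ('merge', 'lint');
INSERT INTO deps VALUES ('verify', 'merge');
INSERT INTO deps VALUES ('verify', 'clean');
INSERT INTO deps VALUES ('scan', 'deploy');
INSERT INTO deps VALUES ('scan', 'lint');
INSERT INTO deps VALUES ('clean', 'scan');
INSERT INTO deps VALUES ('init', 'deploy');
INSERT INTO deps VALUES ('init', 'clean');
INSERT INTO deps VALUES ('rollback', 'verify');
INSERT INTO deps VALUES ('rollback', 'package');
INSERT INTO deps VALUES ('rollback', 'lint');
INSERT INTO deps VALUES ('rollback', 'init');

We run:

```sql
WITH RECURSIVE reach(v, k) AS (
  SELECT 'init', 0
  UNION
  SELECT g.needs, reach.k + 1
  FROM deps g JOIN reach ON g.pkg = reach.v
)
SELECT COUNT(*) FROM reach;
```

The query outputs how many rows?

6

Base: (init, k=0).
Iteration 1: edges from {init} -> (clean, k=1), (deploy, k=1).
Iteration 2: edges from {clean,deploy} -> (scan, k=2).
Iteration 3: edges from {scan} -> (deploy, k=3), (lint, k=3).
Iteration 4: no outgoing edges from {deploy,lint}; recursion stops.
Total rows emitted: 6.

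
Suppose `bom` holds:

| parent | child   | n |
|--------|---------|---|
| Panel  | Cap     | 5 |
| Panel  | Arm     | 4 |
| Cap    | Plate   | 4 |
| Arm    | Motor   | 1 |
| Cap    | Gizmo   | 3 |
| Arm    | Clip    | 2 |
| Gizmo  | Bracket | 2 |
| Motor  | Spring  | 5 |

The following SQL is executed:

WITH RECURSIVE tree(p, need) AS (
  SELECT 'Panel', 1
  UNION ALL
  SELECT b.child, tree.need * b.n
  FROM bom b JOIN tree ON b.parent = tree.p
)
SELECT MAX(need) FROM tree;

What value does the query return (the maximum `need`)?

Base: (Panel, need=1).
Iteration 1: components of {Panel} -> Arm = 1*4 = 4, Cap = 1*5 = 5.
Iteration 2: components of {Arm,Cap} -> Clip = 4*2 = 8, Gizmo = 5*3 = 15, Motor = 4*1 = 4, Plate = 5*4 = 20.
Iteration 3: components of {Clip,Gizmo,Motor,Plate} -> Bracket = 15*2 = 30, Spring = 4*5 = 20.
Iteration 4: no further components; recursion stops.
need values: 1, 5, 4, 20, 15, 4, 8, 30, 20; the maximum is 30.

30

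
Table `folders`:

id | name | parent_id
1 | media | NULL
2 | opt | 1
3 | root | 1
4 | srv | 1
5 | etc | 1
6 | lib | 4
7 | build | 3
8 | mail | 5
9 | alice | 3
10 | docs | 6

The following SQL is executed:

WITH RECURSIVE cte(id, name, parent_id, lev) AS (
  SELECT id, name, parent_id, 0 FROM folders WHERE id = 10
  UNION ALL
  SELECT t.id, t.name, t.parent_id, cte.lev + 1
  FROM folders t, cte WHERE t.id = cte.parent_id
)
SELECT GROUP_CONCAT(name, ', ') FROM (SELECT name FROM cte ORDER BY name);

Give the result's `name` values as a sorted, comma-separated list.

docs, lib, media, srv

Base: id=10 (docs), parent_id=6, lev 0.
Iteration 1: join on id=6 -> lib (id 6, parent_id=4, lev 1).
Iteration 2: join on id=4 -> srv (id 4, parent_id=1, lev 2).
Iteration 3: join on id=1 -> media (id 1, parent_id=NULL, lev 3).
Iteration 4: parent_id is NULL; no match; recursion stops.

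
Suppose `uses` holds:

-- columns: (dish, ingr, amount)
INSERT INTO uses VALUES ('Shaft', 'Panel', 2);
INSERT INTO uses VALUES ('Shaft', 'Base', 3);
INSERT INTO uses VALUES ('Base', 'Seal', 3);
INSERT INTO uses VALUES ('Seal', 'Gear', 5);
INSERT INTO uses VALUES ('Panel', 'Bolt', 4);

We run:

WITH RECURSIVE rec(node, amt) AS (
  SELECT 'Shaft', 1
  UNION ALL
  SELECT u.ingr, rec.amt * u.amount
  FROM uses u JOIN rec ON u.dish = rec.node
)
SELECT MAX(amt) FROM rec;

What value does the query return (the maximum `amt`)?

45

Base: (Shaft, amt=1).
Iteration 1: components of {Shaft} -> Base = 1*3 = 3, Panel = 1*2 = 2.
Iteration 2: components of {Base,Panel} -> Bolt = 2*4 = 8, Seal = 3*3 = 9.
Iteration 3: components of {Bolt,Seal} -> Gear = 9*5 = 45.
Iteration 4: no further components; recursion stops.
amt values: 1, 2, 3, 8, 9, 45; the maximum is 45.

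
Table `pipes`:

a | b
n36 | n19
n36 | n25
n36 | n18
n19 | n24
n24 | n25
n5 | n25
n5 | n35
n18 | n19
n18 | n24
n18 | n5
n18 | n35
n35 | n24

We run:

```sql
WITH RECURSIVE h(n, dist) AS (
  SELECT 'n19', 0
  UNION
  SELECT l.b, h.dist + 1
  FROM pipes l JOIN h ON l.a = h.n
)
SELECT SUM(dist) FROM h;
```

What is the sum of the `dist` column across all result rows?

3

Base: (n19, dist=0).
Iteration 1: edges from {n19} -> (n24, dist=1).
Iteration 2: edges from {n24} -> (n25, dist=2).
Iteration 3: no outgoing edges from {n25}; recursion stops.
SUM(dist) = 0 + 1 + 2 = 3.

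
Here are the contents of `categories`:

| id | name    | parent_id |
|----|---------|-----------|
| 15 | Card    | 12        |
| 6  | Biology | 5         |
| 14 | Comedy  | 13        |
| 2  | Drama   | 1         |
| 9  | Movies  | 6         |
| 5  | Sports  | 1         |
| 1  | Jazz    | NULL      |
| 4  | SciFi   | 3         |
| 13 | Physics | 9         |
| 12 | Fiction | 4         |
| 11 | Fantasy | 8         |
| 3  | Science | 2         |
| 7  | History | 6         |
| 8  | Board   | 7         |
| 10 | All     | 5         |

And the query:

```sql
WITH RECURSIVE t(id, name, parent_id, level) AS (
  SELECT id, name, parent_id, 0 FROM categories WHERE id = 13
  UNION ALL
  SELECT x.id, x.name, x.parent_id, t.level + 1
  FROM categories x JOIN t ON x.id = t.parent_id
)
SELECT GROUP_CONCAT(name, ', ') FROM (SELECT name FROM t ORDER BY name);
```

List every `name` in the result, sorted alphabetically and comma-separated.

Base: id=13 (Physics), parent_id=9, level 0.
Iteration 1: join on id=9 -> Movies (id 9, parent_id=6, level 1).
Iteration 2: join on id=6 -> Biology (id 6, parent_id=5, level 2).
Iteration 3: join on id=5 -> Sports (id 5, parent_id=1, level 3).
Iteration 4: join on id=1 -> Jazz (id 1, parent_id=NULL, level 4).
Iteration 5: parent_id is NULL; no match; recursion stops.

Biology, Jazz, Movies, Physics, Sports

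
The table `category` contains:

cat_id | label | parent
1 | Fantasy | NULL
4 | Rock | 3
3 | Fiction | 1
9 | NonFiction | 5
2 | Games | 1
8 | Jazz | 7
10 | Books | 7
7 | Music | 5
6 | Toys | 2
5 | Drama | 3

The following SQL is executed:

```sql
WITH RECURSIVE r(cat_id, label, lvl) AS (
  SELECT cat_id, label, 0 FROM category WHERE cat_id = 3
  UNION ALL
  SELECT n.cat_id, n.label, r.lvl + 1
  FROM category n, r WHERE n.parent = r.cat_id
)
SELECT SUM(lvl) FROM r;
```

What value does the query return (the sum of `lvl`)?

12

Base: cat_id=3 (Fiction) at lvl 0.
Iteration 1: rows with parent in {3} -> Rock (id 4, lvl 1), Drama (id 5, lvl 1).
Iteration 2: rows with parent in {4,5} -> Music (id 7, lvl 2), NonFiction (id 9, lvl 2).
Iteration 3: rows with parent in {7,9} -> Jazz (id 8, lvl 3), Books (id 10, lvl 3).
Iteration 4: no rows with parent in {8,10}; recursion stops.
SUM(lvl) = 0 + 1 + 1 + 2 + 2 + 3 + 3 = 12.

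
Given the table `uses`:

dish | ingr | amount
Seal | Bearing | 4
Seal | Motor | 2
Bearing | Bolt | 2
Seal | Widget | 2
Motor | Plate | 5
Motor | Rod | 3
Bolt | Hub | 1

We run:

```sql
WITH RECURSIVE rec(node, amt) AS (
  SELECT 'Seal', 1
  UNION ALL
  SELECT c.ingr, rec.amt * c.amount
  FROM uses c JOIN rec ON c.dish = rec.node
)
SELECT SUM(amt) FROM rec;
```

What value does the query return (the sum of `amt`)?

Base: (Seal, amt=1).
Iteration 1: components of {Seal} -> Bearing = 1*4 = 4, Motor = 1*2 = 2, Widget = 1*2 = 2.
Iteration 2: components of {Bearing,Motor,Widget} -> Bolt = 4*2 = 8, Plate = 2*5 = 10, Rod = 2*3 = 6.
Iteration 3: components of {Bolt,Plate,Rod} -> Hub = 8*1 = 8.
Iteration 4: no further components; recursion stops.
SUM(amt) = 1 + 4 + 2 + 2 + 8 + 10 + 6 + 8 = 41.

41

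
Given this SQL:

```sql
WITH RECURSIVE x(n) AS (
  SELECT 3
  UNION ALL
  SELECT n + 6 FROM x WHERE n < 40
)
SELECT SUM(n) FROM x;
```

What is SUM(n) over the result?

192

Base: n=3.
Iteration 1: 3 < 40 holds -> n = 3 + 6 = 9.
Iteration 2: 9 < 40 holds -> n = 9 + 6 = 15.
Iteration 3: 15 < 40 holds -> n = 15 + 6 = 21.
Iteration 4: 21 < 40 holds -> n = 21 + 6 = 27.
Iteration 5: 27 < 40 holds -> n = 27 + 6 = 33.
Iteration 6: 33 < 40 holds -> n = 33 + 6 = 39.
Iteration 7: 39 < 40 holds -> n = 39 + 6 = 45.
Iteration 8: 45 < 40 fails; recursion stops.
SUM(n) = 3 + 9 + 15 + 21 + 27 + 33 + 39 + 45 = 192.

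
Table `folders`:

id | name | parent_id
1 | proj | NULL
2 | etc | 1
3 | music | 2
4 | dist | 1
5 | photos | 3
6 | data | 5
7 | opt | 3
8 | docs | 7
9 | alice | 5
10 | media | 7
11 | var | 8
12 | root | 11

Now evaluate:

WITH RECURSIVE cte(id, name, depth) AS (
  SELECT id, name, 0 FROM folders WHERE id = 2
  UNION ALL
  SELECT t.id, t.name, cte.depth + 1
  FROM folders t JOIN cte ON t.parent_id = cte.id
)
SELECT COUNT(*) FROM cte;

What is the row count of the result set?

10

Base: id=2 (etc) at depth 0.
Iteration 1: rows with parent_id in {2} -> music (id 3, depth 1).
Iteration 2: rows with parent_id in {3} -> photos (id 5, depth 2), opt (id 7, depth 2).
Iteration 3: rows with parent_id in {5,7} -> data (id 6, depth 3), docs (id 8, depth 3), alice (id 9, depth 3), media (id 10, depth 3).
Iteration 4: rows with parent_id in {6,8,9,10} -> var (id 11, depth 4).
Iteration 5: rows with parent_id in {11} -> root (id 12, depth 5).
Iteration 6: no rows with parent_id in {12}; recursion stops.
Total rows emitted: 10.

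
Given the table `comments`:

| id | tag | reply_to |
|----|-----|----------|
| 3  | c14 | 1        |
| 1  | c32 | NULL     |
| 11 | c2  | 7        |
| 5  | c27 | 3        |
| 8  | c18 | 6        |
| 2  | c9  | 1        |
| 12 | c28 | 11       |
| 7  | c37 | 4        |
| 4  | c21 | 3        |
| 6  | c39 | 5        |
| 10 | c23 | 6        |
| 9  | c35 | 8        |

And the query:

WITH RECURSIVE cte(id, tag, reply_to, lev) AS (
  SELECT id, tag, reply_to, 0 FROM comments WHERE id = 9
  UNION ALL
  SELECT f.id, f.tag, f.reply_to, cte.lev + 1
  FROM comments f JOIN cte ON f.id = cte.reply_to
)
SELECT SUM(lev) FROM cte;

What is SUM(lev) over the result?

15

Base: id=9 (c35), reply_to=8, lev 0.
Iteration 1: join on id=8 -> c18 (id 8, reply_to=6, lev 1).
Iteration 2: join on id=6 -> c39 (id 6, reply_to=5, lev 2).
Iteration 3: join on id=5 -> c27 (id 5, reply_to=3, lev 3).
Iteration 4: join on id=3 -> c14 (id 3, reply_to=1, lev 4).
Iteration 5: join on id=1 -> c32 (id 1, reply_to=NULL, lev 5).
Iteration 6: reply_to is NULL; no match; recursion stops.
SUM(lev) = 0 + 1 + 2 + 3 + 4 + 5 = 15.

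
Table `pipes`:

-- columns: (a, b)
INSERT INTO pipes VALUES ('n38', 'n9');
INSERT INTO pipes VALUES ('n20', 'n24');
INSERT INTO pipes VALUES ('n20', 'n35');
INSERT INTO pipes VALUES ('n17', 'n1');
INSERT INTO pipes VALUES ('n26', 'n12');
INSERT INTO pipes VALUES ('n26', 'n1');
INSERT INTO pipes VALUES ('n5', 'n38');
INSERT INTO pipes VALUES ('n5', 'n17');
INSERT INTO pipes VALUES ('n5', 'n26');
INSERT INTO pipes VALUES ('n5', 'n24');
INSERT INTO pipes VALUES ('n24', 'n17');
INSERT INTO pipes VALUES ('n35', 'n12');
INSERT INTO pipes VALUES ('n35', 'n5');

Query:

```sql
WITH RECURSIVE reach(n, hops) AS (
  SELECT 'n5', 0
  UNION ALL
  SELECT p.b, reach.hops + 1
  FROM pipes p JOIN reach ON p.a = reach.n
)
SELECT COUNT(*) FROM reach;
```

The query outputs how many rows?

11

Base: (n5, hops=0).
Iteration 1: edges from {n5} -> (n17, hops=1), (n24, hops=1), (n26, hops=1), (n38, hops=1).
Iteration 2: edges from {n17,n24,n26,n38} -> (n1, hops=2) x2, (n12, hops=2), (n17, hops=2), (n9, hops=2). [UNION ALL keeps all 5 new rows, including repeats]
Iteration 3: edges from {n1,n12,n17,n9} -> (n1, hops=3).
Iteration 4: no outgoing edges from {n1}; recursion stops.
Total rows emitted: 11.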